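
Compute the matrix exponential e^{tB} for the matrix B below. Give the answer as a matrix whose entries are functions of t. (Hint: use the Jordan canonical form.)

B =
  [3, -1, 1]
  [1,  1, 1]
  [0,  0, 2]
e^{tB} =
  [t*exp(2*t) + exp(2*t), -t*exp(2*t), t*exp(2*t)]
  [t*exp(2*t), -t*exp(2*t) + exp(2*t), t*exp(2*t)]
  [0, 0, exp(2*t)]

Strategy: write B = P · J · P⁻¹ where J is a Jordan canonical form, so e^{tB} = P · e^{tJ} · P⁻¹, and e^{tJ} can be computed block-by-block.

B has Jordan form
J =
  [2, 1, 0]
  [0, 2, 0]
  [0, 0, 2]
(up to reordering of blocks).

Per-block formulas:
  For a 2×2 Jordan block J_2(2): exp(t · J_2(2)) = e^(2t)·(I + t·N), where N is the 2×2 nilpotent shift.
  For a 1×1 block at λ = 2: exp(t · [2]) = [e^(2t)].

After assembling e^{tJ} and conjugating by P, we get:

e^{tB} =
  [t*exp(2*t) + exp(2*t), -t*exp(2*t), t*exp(2*t)]
  [t*exp(2*t), -t*exp(2*t) + exp(2*t), t*exp(2*t)]
  [0, 0, exp(2*t)]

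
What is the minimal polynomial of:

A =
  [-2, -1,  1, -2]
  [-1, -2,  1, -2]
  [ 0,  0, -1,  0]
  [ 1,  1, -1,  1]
x^2 + 2*x + 1

The characteristic polynomial is χ_A(x) = (x + 1)^4, so the eigenvalues are known. The minimal polynomial is
  m_A(x) = Π_λ (x − λ)^{k_λ}
where k_λ is the size of the *largest* Jordan block for λ (equivalently, the smallest k with (A − λI)^k v = 0 for every generalised eigenvector v of λ).

  λ = -1: largest Jordan block has size 2, contributing (x + 1)^2

So m_A(x) = (x + 1)^2 = x^2 + 2*x + 1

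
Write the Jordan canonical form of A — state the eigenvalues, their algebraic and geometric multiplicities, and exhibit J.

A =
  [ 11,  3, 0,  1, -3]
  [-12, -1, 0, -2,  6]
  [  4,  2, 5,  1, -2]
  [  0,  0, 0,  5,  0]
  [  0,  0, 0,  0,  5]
J_2(5) ⊕ J_2(5) ⊕ J_1(5)

The characteristic polynomial is
  det(x·I − A) = x^5 - 25*x^4 + 250*x^3 - 1250*x^2 + 3125*x - 3125 = (x - 5)^5

Eigenvalues and multiplicities (the geometric multiplicity of λ is n − rank(A − λI), which equals the number of Jordan blocks for λ):
  λ = 5: algebraic multiplicity = 5, geometric multiplicity = 3

Determining the block sizes for each eigenvalue:
  λ = 5: with am = 5 and gm = 3, the partition is not yet determined (e.g. several partitions of 5 into 3 parts exist). Let N = A − (5)·I. Computing rank(N^1) = 2, rank(N^2) = 0; the number of blocks of size ≥ j is rank(N^{j−1}) − rank(N^j), giving [3, 2]. So we have 2 block(s) of size 2, 1 block(s) of size 1 → block sizes [2, 2, 1]

Assembling the blocks gives a Jordan form
J =
  [5, 1, 0, 0, 0]
  [0, 5, 0, 0, 0]
  [0, 0, 5, 1, 0]
  [0, 0, 0, 5, 0]
  [0, 0, 0, 0, 5]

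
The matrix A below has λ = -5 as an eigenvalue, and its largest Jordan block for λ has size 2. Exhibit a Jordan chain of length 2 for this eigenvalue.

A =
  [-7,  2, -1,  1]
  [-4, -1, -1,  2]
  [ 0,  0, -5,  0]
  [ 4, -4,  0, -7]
A Jordan chain for λ = -5 of length 2:
v_1 = (-2, -4, 0, 4)ᵀ
v_2 = (1, 0, 0, 0)ᵀ

Let N = A − (-5)·I. We want v_2 with N^2 v_2 = 0 but N^1 v_2 ≠ 0; then v_{j-1} := N · v_j for j = 2, …, 2.

Pick v_2 = (1, 0, 0, 0)ᵀ.
Then v_1 = N · v_2 = (-2, -4, 0, 4)ᵀ.

Sanity check: (A − (-5)·I) v_1 = (0, 0, 0, 0)ᵀ = 0. ✓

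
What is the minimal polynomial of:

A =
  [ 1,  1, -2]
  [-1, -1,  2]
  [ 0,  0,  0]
x^2

The characteristic polynomial is χ_A(x) = x^3, so the eigenvalues are known. The minimal polynomial is
  m_A(x) = Π_λ (x − λ)^{k_λ}
where k_λ is the size of the *largest* Jordan block for λ (equivalently, the smallest k with (A − λI)^k v = 0 for every generalised eigenvector v of λ).

  λ = 0: largest Jordan block has size 2, contributing (x − 0)^2

So m_A(x) = x^2 = x^2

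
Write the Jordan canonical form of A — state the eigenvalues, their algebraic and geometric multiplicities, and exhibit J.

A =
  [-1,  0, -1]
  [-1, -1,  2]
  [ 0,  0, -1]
J_3(-1)

The characteristic polynomial is
  det(x·I − A) = x^3 + 3*x^2 + 3*x + 1 = (x + 1)^3

Eigenvalues and multiplicities (the geometric multiplicity of λ is n − rank(A − λI), which equals the number of Jordan blocks for λ):
  λ = -1: algebraic multiplicity = 3, geometric multiplicity = 1

Determining the block sizes for each eigenvalue:
  λ = -1: one block (gm = 1), so the single block has size am = 3 → block sizes [3]

Assembling the blocks gives a Jordan form
J =
  [-1,  1,  0]
  [ 0, -1,  1]
  [ 0,  0, -1]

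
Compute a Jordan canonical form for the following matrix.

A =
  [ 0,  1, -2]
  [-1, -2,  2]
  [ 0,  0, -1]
J_2(-1) ⊕ J_1(-1)

The characteristic polynomial is
  det(x·I − A) = x^3 + 3*x^2 + 3*x + 1 = (x + 1)^3

Eigenvalues and multiplicities (the geometric multiplicity of λ is n − rank(A − λI), which equals the number of Jordan blocks for λ):
  λ = -1: algebraic multiplicity = 3, geometric multiplicity = 2

Determining the block sizes for each eigenvalue:
  λ = -1: 2 blocks summing to 3 forces exactly one block of size 2 and the rest size 1 → block sizes [2, 1]

Assembling the blocks gives a Jordan form
J =
  [-1,  1,  0]
  [ 0, -1,  0]
  [ 0,  0, -1]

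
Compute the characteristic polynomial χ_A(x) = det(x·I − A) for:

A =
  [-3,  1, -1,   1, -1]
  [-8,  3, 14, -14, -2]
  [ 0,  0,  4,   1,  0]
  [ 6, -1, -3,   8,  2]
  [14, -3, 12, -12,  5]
x^5 - 17*x^4 + 106*x^3 - 290*x^2 + 325*x - 125

Expanding det(x·I − A) (e.g. by cofactor expansion or by noting that A is similar to its Jordan form J, which has the same characteristic polynomial as A) gives
  χ_A(x) = x^5 - 17*x^4 + 106*x^3 - 290*x^2 + 325*x - 125
which factors as (x - 5)^3*(x - 1)^2. The eigenvalues (with algebraic multiplicities) are λ = 1 with multiplicity 2, λ = 5 with multiplicity 3.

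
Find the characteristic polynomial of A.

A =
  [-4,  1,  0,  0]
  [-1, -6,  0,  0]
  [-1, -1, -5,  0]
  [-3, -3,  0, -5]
x^4 + 20*x^3 + 150*x^2 + 500*x + 625

Expanding det(x·I − A) (e.g. by cofactor expansion or by noting that A is similar to its Jordan form J, which has the same characteristic polynomial as A) gives
  χ_A(x) = x^4 + 20*x^3 + 150*x^2 + 500*x + 625
which factors as (x + 5)^4. The eigenvalues (with algebraic multiplicities) are λ = -5 with multiplicity 4.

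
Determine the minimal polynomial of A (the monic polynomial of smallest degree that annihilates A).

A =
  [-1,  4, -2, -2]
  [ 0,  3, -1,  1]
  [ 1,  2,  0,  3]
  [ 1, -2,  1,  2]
x^2 - 2*x + 1

The characteristic polynomial is χ_A(x) = (x - 1)^4, so the eigenvalues are known. The minimal polynomial is
  m_A(x) = Π_λ (x − λ)^{k_λ}
where k_λ is the size of the *largest* Jordan block for λ (equivalently, the smallest k with (A − λI)^k v = 0 for every generalised eigenvector v of λ).

  λ = 1: largest Jordan block has size 2, contributing (x − 1)^2

So m_A(x) = (x - 1)^2 = x^2 - 2*x + 1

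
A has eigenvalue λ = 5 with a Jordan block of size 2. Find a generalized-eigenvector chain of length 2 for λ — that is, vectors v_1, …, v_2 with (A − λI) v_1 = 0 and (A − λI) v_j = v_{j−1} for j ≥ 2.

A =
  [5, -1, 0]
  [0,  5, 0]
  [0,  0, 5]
A Jordan chain for λ = 5 of length 2:
v_1 = (-1, 0, 0)ᵀ
v_2 = (0, 1, 0)ᵀ

Let N = A − (5)·I. We want v_2 with N^2 v_2 = 0 but N^1 v_2 ≠ 0; then v_{j-1} := N · v_j for j = 2, …, 2.

Pick v_2 = (0, 1, 0)ᵀ.
Then v_1 = N · v_2 = (-1, 0, 0)ᵀ.

Sanity check: (A − (5)·I) v_1 = (0, 0, 0)ᵀ = 0. ✓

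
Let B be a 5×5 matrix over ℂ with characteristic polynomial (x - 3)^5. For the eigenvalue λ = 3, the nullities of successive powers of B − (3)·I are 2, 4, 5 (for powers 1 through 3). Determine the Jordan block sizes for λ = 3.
Block sizes for λ = 3: [3, 2]

From the dimensions of kernels of powers, the number of Jordan blocks of size at least j is d_j − d_{j−1} where d_j = dim ker(N^j) (with d_0 = 0). Computing the differences gives [2, 2, 1].
The number of blocks of size exactly k is (#blocks of size ≥ k) − (#blocks of size ≥ k + 1), so the partition is: 1 block(s) of size 2, 1 block(s) of size 3.
In nonincreasing order the block sizes are [3, 2].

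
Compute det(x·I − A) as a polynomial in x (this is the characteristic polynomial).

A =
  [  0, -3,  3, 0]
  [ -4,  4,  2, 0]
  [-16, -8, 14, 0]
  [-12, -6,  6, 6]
x^4 - 24*x^3 + 216*x^2 - 864*x + 1296

Expanding det(x·I − A) (e.g. by cofactor expansion or by noting that A is similar to its Jordan form J, which has the same characteristic polynomial as A) gives
  χ_A(x) = x^4 - 24*x^3 + 216*x^2 - 864*x + 1296
which factors as (x - 6)^4. The eigenvalues (with algebraic multiplicities) are λ = 6 with multiplicity 4.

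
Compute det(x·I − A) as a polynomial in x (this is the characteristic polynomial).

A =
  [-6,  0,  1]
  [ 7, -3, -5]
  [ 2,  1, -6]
x^3 + 15*x^2 + 75*x + 125

Expanding det(x·I − A) (e.g. by cofactor expansion or by noting that A is similar to its Jordan form J, which has the same characteristic polynomial as A) gives
  χ_A(x) = x^3 + 15*x^2 + 75*x + 125
which factors as (x + 5)^3. The eigenvalues (with algebraic multiplicities) are λ = -5 with multiplicity 3.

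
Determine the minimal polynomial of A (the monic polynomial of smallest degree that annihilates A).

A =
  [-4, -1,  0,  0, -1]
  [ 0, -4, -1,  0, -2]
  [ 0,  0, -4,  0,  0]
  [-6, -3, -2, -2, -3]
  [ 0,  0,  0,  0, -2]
x^4 + 14*x^3 + 72*x^2 + 160*x + 128

The characteristic polynomial is χ_A(x) = (x + 2)^2*(x + 4)^3, so the eigenvalues are known. The minimal polynomial is
  m_A(x) = Π_λ (x − λ)^{k_λ}
where k_λ is the size of the *largest* Jordan block for λ (equivalently, the smallest k with (A − λI)^k v = 0 for every generalised eigenvector v of λ).

  λ = -4: largest Jordan block has size 3, contributing (x + 4)^3
  λ = -2: largest Jordan block has size 1, contributing (x + 2)

So m_A(x) = (x + 2)*(x + 4)^3 = x^4 + 14*x^3 + 72*x^2 + 160*x + 128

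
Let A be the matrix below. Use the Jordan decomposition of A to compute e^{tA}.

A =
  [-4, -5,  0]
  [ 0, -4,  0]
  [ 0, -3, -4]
e^{tA} =
  [exp(-4*t), -5*t*exp(-4*t), 0]
  [0, exp(-4*t), 0]
  [0, -3*t*exp(-4*t), exp(-4*t)]

Strategy: write A = P · J · P⁻¹ where J is a Jordan canonical form, so e^{tA} = P · e^{tJ} · P⁻¹, and e^{tJ} can be computed block-by-block.

A has Jordan form
J =
  [-4,  1,  0]
  [ 0, -4,  0]
  [ 0,  0, -4]
(up to reordering of blocks).

Per-block formulas:
  For a 2×2 Jordan block J_2(-4): exp(t · J_2(-4)) = e^(-4t)·(I + t·N), where N is the 2×2 nilpotent shift.
  For a 1×1 block at λ = -4: exp(t · [-4]) = [e^(-4t)].

After assembling e^{tJ} and conjugating by P, we get:

e^{tA} =
  [exp(-4*t), -5*t*exp(-4*t), 0]
  [0, exp(-4*t), 0]
  [0, -3*t*exp(-4*t), exp(-4*t)]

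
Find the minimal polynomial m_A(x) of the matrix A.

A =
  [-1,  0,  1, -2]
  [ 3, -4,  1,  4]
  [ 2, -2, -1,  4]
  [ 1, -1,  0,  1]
x^3 + 4*x^2 + 5*x + 2

The characteristic polynomial is χ_A(x) = (x + 1)^3*(x + 2), so the eigenvalues are known. The minimal polynomial is
  m_A(x) = Π_λ (x − λ)^{k_λ}
where k_λ is the size of the *largest* Jordan block for λ (equivalently, the smallest k with (A − λI)^k v = 0 for every generalised eigenvector v of λ).

  λ = -2: largest Jordan block has size 1, contributing (x + 2)
  λ = -1: largest Jordan block has size 2, contributing (x + 1)^2

So m_A(x) = (x + 1)^2*(x + 2) = x^3 + 4*x^2 + 5*x + 2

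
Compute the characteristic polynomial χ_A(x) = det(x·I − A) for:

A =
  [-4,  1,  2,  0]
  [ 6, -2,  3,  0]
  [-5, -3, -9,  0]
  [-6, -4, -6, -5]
x^4 + 20*x^3 + 150*x^2 + 500*x + 625

Expanding det(x·I − A) (e.g. by cofactor expansion or by noting that A is similar to its Jordan form J, which has the same characteristic polynomial as A) gives
  χ_A(x) = x^4 + 20*x^3 + 150*x^2 + 500*x + 625
which factors as (x + 5)^4. The eigenvalues (with algebraic multiplicities) are λ = -5 with multiplicity 4.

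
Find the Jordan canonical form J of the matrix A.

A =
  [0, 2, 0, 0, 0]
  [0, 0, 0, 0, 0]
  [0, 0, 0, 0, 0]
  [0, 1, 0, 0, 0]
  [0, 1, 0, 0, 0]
J_2(0) ⊕ J_1(0) ⊕ J_1(0) ⊕ J_1(0)

The characteristic polynomial is
  det(x·I − A) = x^5

Eigenvalues and multiplicities (the geometric multiplicity of λ is n − rank(A − λI), which equals the number of Jordan blocks for λ):
  λ = 0: algebraic multiplicity = 5, geometric multiplicity = 4

Determining the block sizes for each eigenvalue:
  λ = 0: 4 blocks summing to 5 forces exactly one block of size 2 and the rest size 1 → block sizes [2, 1, 1, 1]

Assembling the blocks gives a Jordan form
J =
  [0, 1, 0, 0, 0]
  [0, 0, 0, 0, 0]
  [0, 0, 0, 0, 0]
  [0, 0, 0, 0, 0]
  [0, 0, 0, 0, 0]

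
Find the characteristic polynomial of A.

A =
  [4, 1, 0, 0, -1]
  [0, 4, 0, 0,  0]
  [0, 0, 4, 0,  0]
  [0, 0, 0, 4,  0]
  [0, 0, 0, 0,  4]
x^5 - 20*x^4 + 160*x^3 - 640*x^2 + 1280*x - 1024

Expanding det(x·I − A) (e.g. by cofactor expansion or by noting that A is similar to its Jordan form J, which has the same characteristic polynomial as A) gives
  χ_A(x) = x^5 - 20*x^4 + 160*x^3 - 640*x^2 + 1280*x - 1024
which factors as (x - 4)^5. The eigenvalues (with algebraic multiplicities) are λ = 4 with multiplicity 5.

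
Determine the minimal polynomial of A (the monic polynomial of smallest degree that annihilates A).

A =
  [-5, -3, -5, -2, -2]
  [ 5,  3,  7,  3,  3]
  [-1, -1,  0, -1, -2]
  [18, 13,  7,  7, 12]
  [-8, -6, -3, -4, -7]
x^5 + 2*x^4 + x^3

The characteristic polynomial is χ_A(x) = x^3*(x + 1)^2, so the eigenvalues are known. The minimal polynomial is
  m_A(x) = Π_λ (x − λ)^{k_λ}
where k_λ is the size of the *largest* Jordan block for λ (equivalently, the smallest k with (A − λI)^k v = 0 for every generalised eigenvector v of λ).

  λ = -1: largest Jordan block has size 2, contributing (x + 1)^2
  λ = 0: largest Jordan block has size 3, contributing (x − 0)^3

So m_A(x) = x^3*(x + 1)^2 = x^5 + 2*x^4 + x^3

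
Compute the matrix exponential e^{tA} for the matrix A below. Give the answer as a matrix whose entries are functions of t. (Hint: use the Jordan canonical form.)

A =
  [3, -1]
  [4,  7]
e^{tA} =
  [-2*t*exp(5*t) + exp(5*t), -t*exp(5*t)]
  [4*t*exp(5*t), 2*t*exp(5*t) + exp(5*t)]

Strategy: write A = P · J · P⁻¹ where J is a Jordan canonical form, so e^{tA} = P · e^{tJ} · P⁻¹, and e^{tJ} can be computed block-by-block.

A has Jordan form
J =
  [5, 1]
  [0, 5]
(up to reordering of blocks).

Per-block formulas:
  For a 2×2 Jordan block J_2(5): exp(t · J_2(5)) = e^(5t)·(I + t·N), where N is the 2×2 nilpotent shift.

After assembling e^{tJ} and conjugating by P, we get:

e^{tA} =
  [-2*t*exp(5*t) + exp(5*t), -t*exp(5*t)]
  [4*t*exp(5*t), 2*t*exp(5*t) + exp(5*t)]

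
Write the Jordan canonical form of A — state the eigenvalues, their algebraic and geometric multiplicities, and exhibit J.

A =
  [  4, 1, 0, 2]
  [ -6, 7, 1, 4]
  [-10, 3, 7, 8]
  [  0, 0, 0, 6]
J_3(6) ⊕ J_1(6)

The characteristic polynomial is
  det(x·I − A) = x^4 - 24*x^3 + 216*x^2 - 864*x + 1296 = (x - 6)^4

Eigenvalues and multiplicities (the geometric multiplicity of λ is n − rank(A − λI), which equals the number of Jordan blocks for λ):
  λ = 6: algebraic multiplicity = 4, geometric multiplicity = 2

Determining the block sizes for each eigenvalue:
  λ = 6: with am = 4 and gm = 2, the partition is not yet determined (e.g. several partitions of 4 into 2 parts exist). Let N = A − (6)·I. Computing rank(N^1) = 2, rank(N^2) = 1, rank(N^3) = 0; the number of blocks of size ≥ j is rank(N^{j−1}) − rank(N^j), giving [2, 1, 1]. So we have 1 block(s) of size 3, 1 block(s) of size 1 → block sizes [3, 1]

Assembling the blocks gives a Jordan form
J =
  [6, 1, 0, 0]
  [0, 6, 1, 0]
  [0, 0, 6, 0]
  [0, 0, 0, 6]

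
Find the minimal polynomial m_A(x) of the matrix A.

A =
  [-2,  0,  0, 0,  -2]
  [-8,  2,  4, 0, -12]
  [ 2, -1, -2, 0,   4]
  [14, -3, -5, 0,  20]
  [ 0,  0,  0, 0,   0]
x^4 + 2*x^3

The characteristic polynomial is χ_A(x) = x^4*(x + 2), so the eigenvalues are known. The minimal polynomial is
  m_A(x) = Π_λ (x − λ)^{k_λ}
where k_λ is the size of the *largest* Jordan block for λ (equivalently, the smallest k with (A − λI)^k v = 0 for every generalised eigenvector v of λ).

  λ = -2: largest Jordan block has size 1, contributing (x + 2)
  λ = 0: largest Jordan block has size 3, contributing (x − 0)^3

So m_A(x) = x^3*(x + 2) = x^4 + 2*x^3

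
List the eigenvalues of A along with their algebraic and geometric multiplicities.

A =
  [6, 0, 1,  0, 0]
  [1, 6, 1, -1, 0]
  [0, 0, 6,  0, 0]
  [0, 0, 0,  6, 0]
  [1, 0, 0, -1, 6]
λ = 6: alg = 5, geom = 3

Step 1 — factor the characteristic polynomial to read off the algebraic multiplicities:
  χ_A(x) = (x - 6)^5

Step 2 — compute geometric multiplicities via the rank-nullity identity g(λ) = n − rank(A − λI):
  rank(A − (6)·I) = 2, so dim ker(A − (6)·I) = n − 2 = 3

Summary:
  λ = 6: algebraic multiplicity = 5, geometric multiplicity = 3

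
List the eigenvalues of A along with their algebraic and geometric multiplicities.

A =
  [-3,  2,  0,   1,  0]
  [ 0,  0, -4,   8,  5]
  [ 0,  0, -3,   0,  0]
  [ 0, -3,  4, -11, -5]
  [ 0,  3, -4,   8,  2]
λ = -3: alg = 5, geom = 3

Step 1 — factor the characteristic polynomial to read off the algebraic multiplicities:
  χ_A(x) = (x + 3)^5

Step 2 — compute geometric multiplicities via the rank-nullity identity g(λ) = n − rank(A − λI):
  rank(A − (-3)·I) = 2, so dim ker(A − (-3)·I) = n − 2 = 3

Summary:
  λ = -3: algebraic multiplicity = 5, geometric multiplicity = 3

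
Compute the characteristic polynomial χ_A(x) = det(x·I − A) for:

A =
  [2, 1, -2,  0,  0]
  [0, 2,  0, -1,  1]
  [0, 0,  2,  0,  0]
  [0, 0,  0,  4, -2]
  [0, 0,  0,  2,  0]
x^5 - 10*x^4 + 40*x^3 - 80*x^2 + 80*x - 32

Expanding det(x·I − A) (e.g. by cofactor expansion or by noting that A is similar to its Jordan form J, which has the same characteristic polynomial as A) gives
  χ_A(x) = x^5 - 10*x^4 + 40*x^3 - 80*x^2 + 80*x - 32
which factors as (x - 2)^5. The eigenvalues (with algebraic multiplicities) are λ = 2 with multiplicity 5.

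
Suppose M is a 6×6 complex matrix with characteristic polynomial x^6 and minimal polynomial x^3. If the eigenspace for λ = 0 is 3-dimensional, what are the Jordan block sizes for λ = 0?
Block sizes for λ = 0: [3, 2, 1]

Step 1 — from the characteristic polynomial, algebraic multiplicity of λ = 0 is 6. From dim ker(M − (0)·I) = 3, there are exactly 3 Jordan blocks for λ = 0.
Step 2 — from the minimal polynomial, the factor (x − 0)^3 tells us the largest block for λ = 0 has size 3.
Step 3 — with total size 6, 3 blocks, and largest block 3, the block sizes (in nonincreasing order) are [3, 2, 1].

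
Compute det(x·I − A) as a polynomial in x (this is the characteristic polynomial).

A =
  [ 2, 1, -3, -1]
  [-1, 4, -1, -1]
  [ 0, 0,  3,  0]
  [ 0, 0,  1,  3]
x^4 - 12*x^3 + 54*x^2 - 108*x + 81

Expanding det(x·I − A) (e.g. by cofactor expansion or by noting that A is similar to its Jordan form J, which has the same characteristic polynomial as A) gives
  χ_A(x) = x^4 - 12*x^3 + 54*x^2 - 108*x + 81
which factors as (x - 3)^4. The eigenvalues (with algebraic multiplicities) are λ = 3 with multiplicity 4.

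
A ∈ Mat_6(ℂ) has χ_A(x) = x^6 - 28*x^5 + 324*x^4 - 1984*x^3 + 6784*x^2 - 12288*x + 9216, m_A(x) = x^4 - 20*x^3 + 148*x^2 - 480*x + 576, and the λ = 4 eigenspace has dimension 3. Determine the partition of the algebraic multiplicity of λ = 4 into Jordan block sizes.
Block sizes for λ = 4: [2, 1, 1]

Step 1 — from the characteristic polynomial, algebraic multiplicity of λ = 4 is 4. From dim ker(A − (4)·I) = 3, there are exactly 3 Jordan blocks for λ = 4.
Step 2 — from the minimal polynomial, the factor (x − 4)^2 tells us the largest block for λ = 4 has size 2.
Step 3 — with total size 4, 3 blocks, and largest block 2, the block sizes (in nonincreasing order) are [2, 1, 1].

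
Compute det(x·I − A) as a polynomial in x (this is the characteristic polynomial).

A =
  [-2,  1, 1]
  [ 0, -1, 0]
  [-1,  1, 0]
x^3 + 3*x^2 + 3*x + 1

Expanding det(x·I − A) (e.g. by cofactor expansion or by noting that A is similar to its Jordan form J, which has the same characteristic polynomial as A) gives
  χ_A(x) = x^3 + 3*x^2 + 3*x + 1
which factors as (x + 1)^3. The eigenvalues (with algebraic multiplicities) are λ = -1 with multiplicity 3.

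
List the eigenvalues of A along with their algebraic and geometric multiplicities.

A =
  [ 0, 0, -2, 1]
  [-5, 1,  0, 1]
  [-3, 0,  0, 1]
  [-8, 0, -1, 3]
λ = 1: alg = 4, geom = 2

Step 1 — factor the characteristic polynomial to read off the algebraic multiplicities:
  χ_A(x) = (x - 1)^4

Step 2 — compute geometric multiplicities via the rank-nullity identity g(λ) = n − rank(A − λI):
  rank(A − (1)·I) = 2, so dim ker(A − (1)·I) = n − 2 = 2

Summary:
  λ = 1: algebraic multiplicity = 4, geometric multiplicity = 2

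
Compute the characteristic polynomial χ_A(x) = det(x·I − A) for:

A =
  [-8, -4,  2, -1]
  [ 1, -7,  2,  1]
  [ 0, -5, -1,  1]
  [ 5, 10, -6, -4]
x^4 + 20*x^3 + 150*x^2 + 500*x + 625

Expanding det(x·I − A) (e.g. by cofactor expansion or by noting that A is similar to its Jordan form J, which has the same characteristic polynomial as A) gives
  χ_A(x) = x^4 + 20*x^3 + 150*x^2 + 500*x + 625
which factors as (x + 5)^4. The eigenvalues (with algebraic multiplicities) are λ = -5 with multiplicity 4.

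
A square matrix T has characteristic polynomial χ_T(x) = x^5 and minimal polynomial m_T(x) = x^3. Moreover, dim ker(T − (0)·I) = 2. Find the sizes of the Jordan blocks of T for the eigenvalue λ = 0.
Block sizes for λ = 0: [3, 2]

Step 1 — from the characteristic polynomial, algebraic multiplicity of λ = 0 is 5. From dim ker(T − (0)·I) = 2, there are exactly 2 Jordan blocks for λ = 0.
Step 2 — from the minimal polynomial, the factor (x − 0)^3 tells us the largest block for λ = 0 has size 3.
Step 3 — with total size 5, 2 blocks, and largest block 3, the block sizes (in nonincreasing order) are [3, 2].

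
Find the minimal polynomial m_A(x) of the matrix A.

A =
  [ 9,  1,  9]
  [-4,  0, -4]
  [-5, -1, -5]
x^3 - 4*x^2

The characteristic polynomial is χ_A(x) = x^2*(x - 4), so the eigenvalues are known. The minimal polynomial is
  m_A(x) = Π_λ (x − λ)^{k_λ}
where k_λ is the size of the *largest* Jordan block for λ (equivalently, the smallest k with (A − λI)^k v = 0 for every generalised eigenvector v of λ).

  λ = 0: largest Jordan block has size 2, contributing (x − 0)^2
  λ = 4: largest Jordan block has size 1, contributing (x − 4)

So m_A(x) = x^2*(x - 4) = x^3 - 4*x^2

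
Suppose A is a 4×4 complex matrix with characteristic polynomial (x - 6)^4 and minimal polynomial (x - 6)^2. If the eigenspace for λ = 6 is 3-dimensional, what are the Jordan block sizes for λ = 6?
Block sizes for λ = 6: [2, 1, 1]

Step 1 — from the characteristic polynomial, algebraic multiplicity of λ = 6 is 4. From dim ker(A − (6)·I) = 3, there are exactly 3 Jordan blocks for λ = 6.
Step 2 — from the minimal polynomial, the factor (x − 6)^2 tells us the largest block for λ = 6 has size 2.
Step 3 — with total size 4, 3 blocks, and largest block 2, the block sizes (in nonincreasing order) are [2, 1, 1].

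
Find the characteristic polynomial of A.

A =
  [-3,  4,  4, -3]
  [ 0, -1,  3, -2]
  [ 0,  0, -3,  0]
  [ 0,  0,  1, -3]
x^4 + 10*x^3 + 36*x^2 + 54*x + 27

Expanding det(x·I − A) (e.g. by cofactor expansion or by noting that A is similar to its Jordan form J, which has the same characteristic polynomial as A) gives
  χ_A(x) = x^4 + 10*x^3 + 36*x^2 + 54*x + 27
which factors as (x + 1)*(x + 3)^3. The eigenvalues (with algebraic multiplicities) are λ = -3 with multiplicity 3, λ = -1 with multiplicity 1.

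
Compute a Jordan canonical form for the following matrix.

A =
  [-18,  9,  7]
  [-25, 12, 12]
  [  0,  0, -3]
J_3(-3)

The characteristic polynomial is
  det(x·I − A) = x^3 + 9*x^2 + 27*x + 27 = (x + 3)^3

Eigenvalues and multiplicities (the geometric multiplicity of λ is n − rank(A − λI), which equals the number of Jordan blocks for λ):
  λ = -3: algebraic multiplicity = 3, geometric multiplicity = 1

Determining the block sizes for each eigenvalue:
  λ = -3: one block (gm = 1), so the single block has size am = 3 → block sizes [3]

Assembling the blocks gives a Jordan form
J =
  [-3,  1,  0]
  [ 0, -3,  1]
  [ 0,  0, -3]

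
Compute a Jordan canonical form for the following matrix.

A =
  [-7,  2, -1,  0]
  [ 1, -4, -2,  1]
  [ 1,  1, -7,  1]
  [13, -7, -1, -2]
J_3(-5) ⊕ J_1(-5)

The characteristic polynomial is
  det(x·I − A) = x^4 + 20*x^3 + 150*x^2 + 500*x + 625 = (x + 5)^4

Eigenvalues and multiplicities (the geometric multiplicity of λ is n − rank(A − λI), which equals the number of Jordan blocks for λ):
  λ = -5: algebraic multiplicity = 4, geometric multiplicity = 2

Determining the block sizes for each eigenvalue:
  λ = -5: with am = 4 and gm = 2, the partition is not yet determined (e.g. several partitions of 4 into 2 parts exist). Let N = A − (-5)·I. Computing rank(N^1) = 2, rank(N^2) = 1, rank(N^3) = 0; the number of blocks of size ≥ j is rank(N^{j−1}) − rank(N^j), giving [2, 1, 1]. So we have 1 block(s) of size 3, 1 block(s) of size 1 → block sizes [3, 1]

Assembling the blocks gives a Jordan form
J =
  [-5,  1,  0,  0]
  [ 0, -5,  1,  0]
  [ 0,  0, -5,  0]
  [ 0,  0,  0, -5]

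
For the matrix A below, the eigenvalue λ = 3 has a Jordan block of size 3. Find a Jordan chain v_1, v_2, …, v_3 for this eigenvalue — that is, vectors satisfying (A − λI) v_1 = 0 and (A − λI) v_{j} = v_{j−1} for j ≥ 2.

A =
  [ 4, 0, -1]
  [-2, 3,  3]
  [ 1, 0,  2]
A Jordan chain for λ = 3 of length 3:
v_1 = (0, 1, 0)ᵀ
v_2 = (1, -2, 1)ᵀ
v_3 = (1, 0, 0)ᵀ

Let N = A − (3)·I. We want v_3 with N^3 v_3 = 0 but N^2 v_3 ≠ 0; then v_{j-1} := N · v_j for j = 3, …, 2.

Pick v_3 = (1, 0, 0)ᵀ.
Then v_2 = N · v_3 = (1, -2, 1)ᵀ.
Then v_1 = N · v_2 = (0, 1, 0)ᵀ.

Sanity check: (A − (3)·I) v_1 = (0, 0, 0)ᵀ = 0. ✓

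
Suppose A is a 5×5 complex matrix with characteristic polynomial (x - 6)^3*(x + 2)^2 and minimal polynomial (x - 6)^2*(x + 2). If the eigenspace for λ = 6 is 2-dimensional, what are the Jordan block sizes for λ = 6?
Block sizes for λ = 6: [2, 1]

Step 1 — from the characteristic polynomial, algebraic multiplicity of λ = 6 is 3. From dim ker(A − (6)·I) = 2, there are exactly 2 Jordan blocks for λ = 6.
Step 2 — from the minimal polynomial, the factor (x − 6)^2 tells us the largest block for λ = 6 has size 2.
Step 3 — with total size 3, 2 blocks, and largest block 2, the block sizes (in nonincreasing order) are [2, 1].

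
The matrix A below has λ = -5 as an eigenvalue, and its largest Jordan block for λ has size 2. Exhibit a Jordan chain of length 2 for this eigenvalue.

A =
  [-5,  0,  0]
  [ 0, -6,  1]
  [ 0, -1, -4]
A Jordan chain for λ = -5 of length 2:
v_1 = (0, -1, -1)ᵀ
v_2 = (0, 1, 0)ᵀ

Let N = A − (-5)·I. We want v_2 with N^2 v_2 = 0 but N^1 v_2 ≠ 0; then v_{j-1} := N · v_j for j = 2, …, 2.

Pick v_2 = (0, 1, 0)ᵀ.
Then v_1 = N · v_2 = (0, -1, -1)ᵀ.

Sanity check: (A − (-5)·I) v_1 = (0, 0, 0)ᵀ = 0. ✓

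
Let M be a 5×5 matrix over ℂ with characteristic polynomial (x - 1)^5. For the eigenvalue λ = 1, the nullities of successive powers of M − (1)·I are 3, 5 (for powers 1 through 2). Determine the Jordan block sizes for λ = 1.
Block sizes for λ = 1: [2, 2, 1]

From the dimensions of kernels of powers, the number of Jordan blocks of size at least j is d_j − d_{j−1} where d_j = dim ker(N^j) (with d_0 = 0). Computing the differences gives [3, 2].
The number of blocks of size exactly k is (#blocks of size ≥ k) − (#blocks of size ≥ k + 1), so the partition is: 1 block(s) of size 1, 2 block(s) of size 2.
In nonincreasing order the block sizes are [2, 2, 1].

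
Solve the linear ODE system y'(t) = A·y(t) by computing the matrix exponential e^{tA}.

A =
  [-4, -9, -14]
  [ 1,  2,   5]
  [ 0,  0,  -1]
e^{tA} =
  [-3*t*exp(-t) + exp(-t), -9*t*exp(-t), -3*t^2*exp(-t)/2 - 14*t*exp(-t)]
  [t*exp(-t), 3*t*exp(-t) + exp(-t), t^2*exp(-t)/2 + 5*t*exp(-t)]
  [0, 0, exp(-t)]

Strategy: write A = P · J · P⁻¹ where J is a Jordan canonical form, so e^{tA} = P · e^{tJ} · P⁻¹, and e^{tJ} can be computed block-by-block.

A has Jordan form
J =
  [-1,  1,  0]
  [ 0, -1,  1]
  [ 0,  0, -1]
(up to reordering of blocks).

Per-block formulas:
  For a 3×3 Jordan block J_3(-1): exp(t · J_3(-1)) = e^(-1t)·(I + t·N + (t^2/2)·N^2), where N is the 3×3 nilpotent shift.

After assembling e^{tJ} and conjugating by P, we get:

e^{tA} =
  [-3*t*exp(-t) + exp(-t), -9*t*exp(-t), -3*t^2*exp(-t)/2 - 14*t*exp(-t)]
  [t*exp(-t), 3*t*exp(-t) + exp(-t), t^2*exp(-t)/2 + 5*t*exp(-t)]
  [0, 0, exp(-t)]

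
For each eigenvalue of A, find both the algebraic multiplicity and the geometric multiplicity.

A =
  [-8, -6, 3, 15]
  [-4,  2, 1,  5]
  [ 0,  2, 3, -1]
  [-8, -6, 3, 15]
λ = 0: alg = 1, geom = 1; λ = 4: alg = 3, geom = 2

Step 1 — factor the characteristic polynomial to read off the algebraic multiplicities:
  χ_A(x) = x*(x - 4)^3

Step 2 — compute geometric multiplicities via the rank-nullity identity g(λ) = n − rank(A − λI):
  rank(A − (0)·I) = 3, so dim ker(A − (0)·I) = n − 3 = 1
  rank(A − (4)·I) = 2, so dim ker(A − (4)·I) = n − 2 = 2

Summary:
  λ = 0: algebraic multiplicity = 1, geometric multiplicity = 1
  λ = 4: algebraic multiplicity = 3, geometric multiplicity = 2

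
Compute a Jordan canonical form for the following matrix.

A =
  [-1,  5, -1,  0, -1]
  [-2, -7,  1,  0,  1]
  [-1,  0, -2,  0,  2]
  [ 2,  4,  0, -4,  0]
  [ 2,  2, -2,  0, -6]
J_3(-4) ⊕ J_1(-4) ⊕ J_1(-4)

The characteristic polynomial is
  det(x·I − A) = x^5 + 20*x^4 + 160*x^3 + 640*x^2 + 1280*x + 1024 = (x + 4)^5

Eigenvalues and multiplicities (the geometric multiplicity of λ is n − rank(A − λI), which equals the number of Jordan blocks for λ):
  λ = -4: algebraic multiplicity = 5, geometric multiplicity = 3

Determining the block sizes for each eigenvalue:
  λ = -4: with am = 5 and gm = 3, the partition is not yet determined (e.g. several partitions of 5 into 3 parts exist). Let N = A − (-4)·I. Computing rank(N^1) = 2, rank(N^2) = 1, rank(N^3) = 0; the number of blocks of size ≥ j is rank(N^{j−1}) − rank(N^j), giving [3, 1, 1]. So we have 1 block(s) of size 3, 2 block(s) of size 1 → block sizes [3, 1, 1]

Assembling the blocks gives a Jordan form
J =
  [-4,  1,  0,  0,  0]
  [ 0, -4,  1,  0,  0]
  [ 0,  0, -4,  0,  0]
  [ 0,  0,  0, -4,  0]
  [ 0,  0,  0,  0, -4]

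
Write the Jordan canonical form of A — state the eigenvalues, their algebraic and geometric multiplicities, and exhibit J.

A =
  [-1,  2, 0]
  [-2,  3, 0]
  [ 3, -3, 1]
J_2(1) ⊕ J_1(1)

The characteristic polynomial is
  det(x·I − A) = x^3 - 3*x^2 + 3*x - 1 = (x - 1)^3

Eigenvalues and multiplicities (the geometric multiplicity of λ is n − rank(A − λI), which equals the number of Jordan blocks for λ):
  λ = 1: algebraic multiplicity = 3, geometric multiplicity = 2

Determining the block sizes for each eigenvalue:
  λ = 1: 2 blocks summing to 3 forces exactly one block of size 2 and the rest size 1 → block sizes [2, 1]

Assembling the blocks gives a Jordan form
J =
  [1, 1, 0]
  [0, 1, 0]
  [0, 0, 1]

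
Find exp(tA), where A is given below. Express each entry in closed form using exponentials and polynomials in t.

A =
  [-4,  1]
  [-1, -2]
e^{tA} =
  [-t*exp(-3*t) + exp(-3*t), t*exp(-3*t)]
  [-t*exp(-3*t), t*exp(-3*t) + exp(-3*t)]

Strategy: write A = P · J · P⁻¹ where J is a Jordan canonical form, so e^{tA} = P · e^{tJ} · P⁻¹, and e^{tJ} can be computed block-by-block.

A has Jordan form
J =
  [-3,  1]
  [ 0, -3]
(up to reordering of blocks).

Per-block formulas:
  For a 2×2 Jordan block J_2(-3): exp(t · J_2(-3)) = e^(-3t)·(I + t·N), where N is the 2×2 nilpotent shift.

After assembling e^{tJ} and conjugating by P, we get:

e^{tA} =
  [-t*exp(-3*t) + exp(-3*t), t*exp(-3*t)]
  [-t*exp(-3*t), t*exp(-3*t) + exp(-3*t)]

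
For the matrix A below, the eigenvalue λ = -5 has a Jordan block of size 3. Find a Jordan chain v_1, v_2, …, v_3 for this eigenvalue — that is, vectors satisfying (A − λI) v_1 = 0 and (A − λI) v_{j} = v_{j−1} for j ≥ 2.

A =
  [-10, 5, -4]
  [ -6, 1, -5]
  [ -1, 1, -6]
A Jordan chain for λ = -5 of length 3:
v_1 = (-1, -1, 0)ᵀ
v_2 = (-5, -6, -1)ᵀ
v_3 = (1, 0, 0)ᵀ

Let N = A − (-5)·I. We want v_3 with N^3 v_3 = 0 but N^2 v_3 ≠ 0; then v_{j-1} := N · v_j for j = 3, …, 2.

Pick v_3 = (1, 0, 0)ᵀ.
Then v_2 = N · v_3 = (-5, -6, -1)ᵀ.
Then v_1 = N · v_2 = (-1, -1, 0)ᵀ.

Sanity check: (A − (-5)·I) v_1 = (0, 0, 0)ᵀ = 0. ✓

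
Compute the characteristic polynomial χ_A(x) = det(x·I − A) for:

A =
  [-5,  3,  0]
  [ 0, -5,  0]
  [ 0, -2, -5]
x^3 + 15*x^2 + 75*x + 125

Expanding det(x·I − A) (e.g. by cofactor expansion or by noting that A is similar to its Jordan form J, which has the same characteristic polynomial as A) gives
  χ_A(x) = x^3 + 15*x^2 + 75*x + 125
which factors as (x + 5)^3. The eigenvalues (with algebraic multiplicities) are λ = -5 with multiplicity 3.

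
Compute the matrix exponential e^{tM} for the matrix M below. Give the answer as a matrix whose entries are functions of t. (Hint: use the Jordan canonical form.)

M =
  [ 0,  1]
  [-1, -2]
e^{tM} =
  [t*exp(-t) + exp(-t), t*exp(-t)]
  [-t*exp(-t), -t*exp(-t) + exp(-t)]

Strategy: write M = P · J · P⁻¹ where J is a Jordan canonical form, so e^{tM} = P · e^{tJ} · P⁻¹, and e^{tJ} can be computed block-by-block.

M has Jordan form
J =
  [-1,  1]
  [ 0, -1]
(up to reordering of blocks).

Per-block formulas:
  For a 2×2 Jordan block J_2(-1): exp(t · J_2(-1)) = e^(-1t)·(I + t·N), where N is the 2×2 nilpotent shift.

After assembling e^{tJ} and conjugating by P, we get:

e^{tM} =
  [t*exp(-t) + exp(-t), t*exp(-t)]
  [-t*exp(-t), -t*exp(-t) + exp(-t)]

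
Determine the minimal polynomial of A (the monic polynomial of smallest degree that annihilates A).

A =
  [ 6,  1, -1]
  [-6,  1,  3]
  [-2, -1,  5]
x^2 - 8*x + 16

The characteristic polynomial is χ_A(x) = (x - 4)^3, so the eigenvalues are known. The minimal polynomial is
  m_A(x) = Π_λ (x − λ)^{k_λ}
where k_λ is the size of the *largest* Jordan block for λ (equivalently, the smallest k with (A − λI)^k v = 0 for every generalised eigenvector v of λ).

  λ = 4: largest Jordan block has size 2, contributing (x − 4)^2

So m_A(x) = (x - 4)^2 = x^2 - 8*x + 16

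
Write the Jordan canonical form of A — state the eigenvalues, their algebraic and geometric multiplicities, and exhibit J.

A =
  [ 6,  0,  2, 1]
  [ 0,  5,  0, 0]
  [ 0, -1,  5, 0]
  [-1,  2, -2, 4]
J_2(5) ⊕ J_2(5)

The characteristic polynomial is
  det(x·I − A) = x^4 - 20*x^3 + 150*x^2 - 500*x + 625 = (x - 5)^4

Eigenvalues and multiplicities (the geometric multiplicity of λ is n − rank(A − λI), which equals the number of Jordan blocks for λ):
  λ = 5: algebraic multiplicity = 4, geometric multiplicity = 2

Determining the block sizes for each eigenvalue:
  λ = 5: with am = 4 and gm = 2, the partition is not yet determined (e.g. several partitions of 4 into 2 parts exist). Let N = A − (5)·I. Computing rank(N^1) = 2, rank(N^2) = 0; the number of blocks of size ≥ j is rank(N^{j−1}) − rank(N^j), giving [2, 2]. So we have 2 block(s) of size 2 → block sizes [2, 2]

Assembling the blocks gives a Jordan form
J =
  [5, 1, 0, 0]
  [0, 5, 0, 0]
  [0, 0, 5, 1]
  [0, 0, 0, 5]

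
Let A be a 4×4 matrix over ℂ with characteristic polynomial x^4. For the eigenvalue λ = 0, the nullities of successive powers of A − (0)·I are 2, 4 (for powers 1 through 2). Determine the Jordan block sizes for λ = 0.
Block sizes for λ = 0: [2, 2]

From the dimensions of kernels of powers, the number of Jordan blocks of size at least j is d_j − d_{j−1} where d_j = dim ker(N^j) (with d_0 = 0). Computing the differences gives [2, 2].
The number of blocks of size exactly k is (#blocks of size ≥ k) − (#blocks of size ≥ k + 1), so the partition is: 2 block(s) of size 2.
In nonincreasing order the block sizes are [2, 2].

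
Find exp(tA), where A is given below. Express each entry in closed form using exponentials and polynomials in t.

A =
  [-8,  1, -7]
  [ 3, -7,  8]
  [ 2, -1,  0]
e^{tA} =
  [-t^2*exp(-5*t) - 3*t*exp(-5*t) + exp(-5*t), t^2*exp(-5*t) + t*exp(-5*t), -3*t^2*exp(-5*t) - 7*t*exp(-5*t)]
  [t^2*exp(-5*t)/2 + 3*t*exp(-5*t), -t^2*exp(-5*t)/2 - 2*t*exp(-5*t) + exp(-5*t), 3*t^2*exp(-5*t)/2 + 8*t*exp(-5*t)]
  [t^2*exp(-5*t)/2 + 2*t*exp(-5*t), -t^2*exp(-5*t)/2 - t*exp(-5*t), 3*t^2*exp(-5*t)/2 + 5*t*exp(-5*t) + exp(-5*t)]

Strategy: write A = P · J · P⁻¹ where J is a Jordan canonical form, so e^{tA} = P · e^{tJ} · P⁻¹, and e^{tJ} can be computed block-by-block.

A has Jordan form
J =
  [-5,  1,  0]
  [ 0, -5,  1]
  [ 0,  0, -5]
(up to reordering of blocks).

Per-block formulas:
  For a 3×3 Jordan block J_3(-5): exp(t · J_3(-5)) = e^(-5t)·(I + t·N + (t^2/2)·N^2), where N is the 3×3 nilpotent shift.

After assembling e^{tJ} and conjugating by P, we get:

e^{tA} =
  [-t^2*exp(-5*t) - 3*t*exp(-5*t) + exp(-5*t), t^2*exp(-5*t) + t*exp(-5*t), -3*t^2*exp(-5*t) - 7*t*exp(-5*t)]
  [t^2*exp(-5*t)/2 + 3*t*exp(-5*t), -t^2*exp(-5*t)/2 - 2*t*exp(-5*t) + exp(-5*t), 3*t^2*exp(-5*t)/2 + 8*t*exp(-5*t)]
  [t^2*exp(-5*t)/2 + 2*t*exp(-5*t), -t^2*exp(-5*t)/2 - t*exp(-5*t), 3*t^2*exp(-5*t)/2 + 5*t*exp(-5*t) + exp(-5*t)]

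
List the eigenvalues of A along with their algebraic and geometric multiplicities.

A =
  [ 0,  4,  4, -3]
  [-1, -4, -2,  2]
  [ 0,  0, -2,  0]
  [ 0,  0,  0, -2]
λ = -2: alg = 4, geom = 2

Step 1 — factor the characteristic polynomial to read off the algebraic multiplicities:
  χ_A(x) = (x + 2)^4

Step 2 — compute geometric multiplicities via the rank-nullity identity g(λ) = n − rank(A − λI):
  rank(A − (-2)·I) = 2, so dim ker(A − (-2)·I) = n − 2 = 2

Summary:
  λ = -2: algebraic multiplicity = 4, geometric multiplicity = 2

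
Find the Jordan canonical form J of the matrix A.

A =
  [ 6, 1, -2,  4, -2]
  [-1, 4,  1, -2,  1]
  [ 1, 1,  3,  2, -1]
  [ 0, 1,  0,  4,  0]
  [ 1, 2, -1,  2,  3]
J_3(4) ⊕ J_1(4) ⊕ J_1(4)

The characteristic polynomial is
  det(x·I − A) = x^5 - 20*x^4 + 160*x^3 - 640*x^2 + 1280*x - 1024 = (x - 4)^5

Eigenvalues and multiplicities (the geometric multiplicity of λ is n − rank(A − λI), which equals the number of Jordan blocks for λ):
  λ = 4: algebraic multiplicity = 5, geometric multiplicity = 3

Determining the block sizes for each eigenvalue:
  λ = 4: with am = 5 and gm = 3, the partition is not yet determined (e.g. several partitions of 5 into 3 parts exist). Let N = A − (4)·I. Computing rank(N^1) = 2, rank(N^2) = 1, rank(N^3) = 0; the number of blocks of size ≥ j is rank(N^{j−1}) − rank(N^j), giving [3, 1, 1]. So we have 1 block(s) of size 3, 2 block(s) of size 1 → block sizes [3, 1, 1]

Assembling the blocks gives a Jordan form
J =
  [4, 1, 0, 0, 0]
  [0, 4, 1, 0, 0]
  [0, 0, 4, 0, 0]
  [0, 0, 0, 4, 0]
  [0, 0, 0, 0, 4]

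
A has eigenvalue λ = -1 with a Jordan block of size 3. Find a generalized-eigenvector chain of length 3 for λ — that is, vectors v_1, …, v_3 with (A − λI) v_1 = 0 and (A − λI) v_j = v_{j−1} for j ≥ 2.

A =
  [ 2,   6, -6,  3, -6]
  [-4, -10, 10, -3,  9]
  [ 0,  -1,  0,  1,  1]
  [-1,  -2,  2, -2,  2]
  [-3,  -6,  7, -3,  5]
A Jordan chain for λ = -1 of length 3:
v_1 = (0, -1, 0, 0, -1)ᵀ
v_2 = (6, -9, -1, -2, -6)ᵀ
v_3 = (0, 1, 0, 0, 0)ᵀ

Let N = A − (-1)·I. We want v_3 with N^3 v_3 = 0 but N^2 v_3 ≠ 0; then v_{j-1} := N · v_j for j = 3, …, 2.

Pick v_3 = (0, 1, 0, 0, 0)ᵀ.
Then v_2 = N · v_3 = (6, -9, -1, -2, -6)ᵀ.
Then v_1 = N · v_2 = (0, -1, 0, 0, -1)ᵀ.

Sanity check: (A − (-1)·I) v_1 = (0, 0, 0, 0, 0)ᵀ = 0. ✓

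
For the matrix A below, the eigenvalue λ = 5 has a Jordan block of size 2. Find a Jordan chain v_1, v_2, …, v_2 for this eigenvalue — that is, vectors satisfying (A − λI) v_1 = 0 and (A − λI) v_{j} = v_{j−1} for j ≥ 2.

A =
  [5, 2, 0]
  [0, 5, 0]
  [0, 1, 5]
A Jordan chain for λ = 5 of length 2:
v_1 = (2, 0, 1)ᵀ
v_2 = (0, 1, 0)ᵀ

Let N = A − (5)·I. We want v_2 with N^2 v_2 = 0 but N^1 v_2 ≠ 0; then v_{j-1} := N · v_j for j = 2, …, 2.

Pick v_2 = (0, 1, 0)ᵀ.
Then v_1 = N · v_2 = (2, 0, 1)ᵀ.

Sanity check: (A − (5)·I) v_1 = (0, 0, 0)ᵀ = 0. ✓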